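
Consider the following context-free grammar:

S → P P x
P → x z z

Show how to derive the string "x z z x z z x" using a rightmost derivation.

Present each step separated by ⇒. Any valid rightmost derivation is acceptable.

S ⇒ P P x ⇒ P x z z x ⇒ x z z x z z x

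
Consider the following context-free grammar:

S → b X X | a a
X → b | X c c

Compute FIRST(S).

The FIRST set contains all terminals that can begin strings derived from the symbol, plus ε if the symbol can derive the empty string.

We compute FIRST(S) using the standard algorithm.
FIRST(S) = {a, b}
FIRST(X) = {b}
Therefore, FIRST(S) = {a, b}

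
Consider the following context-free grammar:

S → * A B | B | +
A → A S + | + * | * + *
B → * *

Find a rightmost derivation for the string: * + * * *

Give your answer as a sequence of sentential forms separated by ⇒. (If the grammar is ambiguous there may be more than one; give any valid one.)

S ⇒ * A B ⇒ * A * * ⇒ * + * * *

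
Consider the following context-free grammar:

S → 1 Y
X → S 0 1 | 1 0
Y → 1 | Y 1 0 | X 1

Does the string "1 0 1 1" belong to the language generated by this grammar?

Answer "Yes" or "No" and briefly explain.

No - no valid derivation exists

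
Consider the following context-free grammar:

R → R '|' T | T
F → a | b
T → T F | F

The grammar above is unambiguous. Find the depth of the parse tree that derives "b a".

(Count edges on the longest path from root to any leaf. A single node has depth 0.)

4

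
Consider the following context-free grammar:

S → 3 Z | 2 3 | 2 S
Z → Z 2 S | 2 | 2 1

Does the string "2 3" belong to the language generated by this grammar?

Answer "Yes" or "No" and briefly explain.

Yes - a valid derivation exists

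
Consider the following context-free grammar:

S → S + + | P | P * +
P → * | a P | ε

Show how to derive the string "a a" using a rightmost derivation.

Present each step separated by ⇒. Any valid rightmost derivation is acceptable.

S ⇒ P ⇒ a P ⇒ a a P ⇒ a a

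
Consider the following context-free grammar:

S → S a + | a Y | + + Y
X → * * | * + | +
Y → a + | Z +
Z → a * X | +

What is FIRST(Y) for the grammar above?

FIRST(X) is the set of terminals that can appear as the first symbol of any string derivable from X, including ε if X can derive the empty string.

We compute FIRST(Y) using the standard algorithm.
FIRST(S) = {+, a}
FIRST(X) = {*, +}
FIRST(Y) = {+, a}
FIRST(Z) = {+, a}
Therefore, FIRST(Y) = {+, a}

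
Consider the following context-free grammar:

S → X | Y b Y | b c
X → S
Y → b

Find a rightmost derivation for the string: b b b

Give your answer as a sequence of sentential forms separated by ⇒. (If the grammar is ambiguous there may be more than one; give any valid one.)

S ⇒ Y b Y ⇒ Y b b ⇒ b b b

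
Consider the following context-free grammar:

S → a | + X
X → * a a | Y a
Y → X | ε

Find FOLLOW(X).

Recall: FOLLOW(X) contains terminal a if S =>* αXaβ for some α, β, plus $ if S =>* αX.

We compute FOLLOW(X) using the standard algorithm.
FOLLOW(S) starts with {$}.
FIRST(S) = {+, a}
FIRST(X) = {*, a}
FIRST(Y) = {*, a, ε}
FOLLOW(S) = {$}
FOLLOW(X) = {$, a}
FOLLOW(Y) = {a}
Therefore, FOLLOW(X) = {$, a}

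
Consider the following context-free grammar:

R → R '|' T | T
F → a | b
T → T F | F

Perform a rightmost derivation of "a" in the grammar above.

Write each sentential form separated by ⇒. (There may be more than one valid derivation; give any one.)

R ⇒ T ⇒ F ⇒ a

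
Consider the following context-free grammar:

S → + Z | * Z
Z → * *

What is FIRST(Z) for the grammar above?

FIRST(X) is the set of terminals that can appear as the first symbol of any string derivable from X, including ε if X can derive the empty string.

We compute FIRST(Z) using the standard algorithm.
FIRST(S) = {*, +}
FIRST(Z) = {*}
Therefore, FIRST(Z) = {*}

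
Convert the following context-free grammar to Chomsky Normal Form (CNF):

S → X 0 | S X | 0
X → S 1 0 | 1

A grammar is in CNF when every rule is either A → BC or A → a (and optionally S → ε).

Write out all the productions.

T0 → 0; S → 0; T1 → 1; X → 1; S → X T0; S → S X; X → S X0; X0 → T1 T0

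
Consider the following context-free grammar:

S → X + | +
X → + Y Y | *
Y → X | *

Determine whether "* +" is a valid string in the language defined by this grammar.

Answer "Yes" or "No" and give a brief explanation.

Yes - a valid derivation exists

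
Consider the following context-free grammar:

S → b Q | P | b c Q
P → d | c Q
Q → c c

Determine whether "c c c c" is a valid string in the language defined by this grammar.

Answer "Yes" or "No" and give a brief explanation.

No - no valid derivation exists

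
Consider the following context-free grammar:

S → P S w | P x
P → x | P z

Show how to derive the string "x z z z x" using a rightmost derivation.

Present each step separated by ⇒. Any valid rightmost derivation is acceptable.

S ⇒ P x ⇒ P z x ⇒ P z z x ⇒ P z z z x ⇒ x z z z x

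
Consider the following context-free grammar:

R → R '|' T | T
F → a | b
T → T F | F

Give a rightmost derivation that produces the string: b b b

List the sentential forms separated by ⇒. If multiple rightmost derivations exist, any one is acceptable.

R ⇒ T ⇒ T F ⇒ T b ⇒ T F b ⇒ T b b ⇒ F b b ⇒ b b b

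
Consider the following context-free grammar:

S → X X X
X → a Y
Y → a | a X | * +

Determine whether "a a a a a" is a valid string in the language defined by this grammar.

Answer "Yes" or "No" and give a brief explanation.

No - no valid derivation exists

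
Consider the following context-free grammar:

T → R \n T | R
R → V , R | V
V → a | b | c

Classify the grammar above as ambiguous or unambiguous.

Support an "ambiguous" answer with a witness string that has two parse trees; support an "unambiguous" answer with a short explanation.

Unambiguous - every string in the language has a unique parse tree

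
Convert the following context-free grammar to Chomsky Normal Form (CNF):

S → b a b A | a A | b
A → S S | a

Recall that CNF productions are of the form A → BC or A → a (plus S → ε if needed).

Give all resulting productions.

TB → b; TA → a; S → b; A → a; S → TB X0; X0 → TA X1; X1 → TB A; S → TA A; A → S S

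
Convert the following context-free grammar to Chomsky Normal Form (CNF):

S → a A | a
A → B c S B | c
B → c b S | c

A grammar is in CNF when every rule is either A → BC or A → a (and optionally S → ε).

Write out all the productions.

TA → a; S → a; TC → c; A → c; TB → b; B → c; S → TA A; A → B X0; X0 → TC X1; X1 → S B; B → TC X2; X2 → TB S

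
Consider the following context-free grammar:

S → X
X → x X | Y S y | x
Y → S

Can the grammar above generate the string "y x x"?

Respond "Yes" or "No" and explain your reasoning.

No - no valid derivation exists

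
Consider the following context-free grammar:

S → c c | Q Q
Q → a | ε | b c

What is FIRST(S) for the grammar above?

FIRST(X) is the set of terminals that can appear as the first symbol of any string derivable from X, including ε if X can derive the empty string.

We compute FIRST(S) using the standard algorithm.
FIRST(Q) = {a, b, ε}
FIRST(S) = {a, b, c, ε}
Therefore, FIRST(S) = {a, b, c, ε}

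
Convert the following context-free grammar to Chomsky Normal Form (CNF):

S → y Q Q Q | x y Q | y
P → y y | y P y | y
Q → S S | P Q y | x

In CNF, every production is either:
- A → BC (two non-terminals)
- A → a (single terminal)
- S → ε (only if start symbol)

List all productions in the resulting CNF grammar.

TY → y; TX → x; S → y; P → y; Q → x; S → TY X0; X0 → Q X1; X1 → Q Q; S → TX X2; X2 → TY Q; P → TY TY; P → TY X3; X3 → P TY; Q → S S; Q → P X4; X4 → Q TY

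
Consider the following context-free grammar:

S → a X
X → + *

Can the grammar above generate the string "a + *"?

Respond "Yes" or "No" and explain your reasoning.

Yes - a valid derivation exists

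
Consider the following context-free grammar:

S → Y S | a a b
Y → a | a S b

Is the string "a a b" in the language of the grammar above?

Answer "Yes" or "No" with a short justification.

Yes - a valid derivation exists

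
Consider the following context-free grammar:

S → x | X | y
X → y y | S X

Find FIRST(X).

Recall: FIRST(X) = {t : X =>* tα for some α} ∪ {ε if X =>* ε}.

We compute FIRST(X) using the standard algorithm.
FIRST(S) = {x, y}
FIRST(X) = {x, y}
Therefore, FIRST(X) = {x, y}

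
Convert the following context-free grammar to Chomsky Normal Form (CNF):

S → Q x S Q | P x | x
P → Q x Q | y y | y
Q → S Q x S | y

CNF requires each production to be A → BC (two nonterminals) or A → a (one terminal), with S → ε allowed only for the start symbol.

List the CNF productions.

TX → x; S → x; TY → y; P → y; Q → y; S → Q X0; X0 → TX X1; X1 → S Q; S → P TX; P → Q X2; X2 → TX Q; P → TY TY; Q → S X3; X3 → Q X4; X4 → TX S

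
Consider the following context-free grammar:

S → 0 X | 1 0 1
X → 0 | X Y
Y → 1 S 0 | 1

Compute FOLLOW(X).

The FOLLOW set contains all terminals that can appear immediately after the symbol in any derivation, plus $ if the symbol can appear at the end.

We compute FOLLOW(X) using the standard algorithm.
FOLLOW(S) starts with {$}.
FIRST(S) = {0, 1}
FIRST(X) = {0}
FIRST(Y) = {1}
FOLLOW(S) = {$, 0}
FOLLOW(X) = {$, 0, 1}
FOLLOW(Y) = {$, 0, 1}
Therefore, FOLLOW(X) = {$, 0, 1}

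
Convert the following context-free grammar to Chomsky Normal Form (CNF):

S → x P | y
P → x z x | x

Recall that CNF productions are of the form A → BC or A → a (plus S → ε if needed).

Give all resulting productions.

TX → x; S → y; TZ → z; P → x; S → TX P; P → TX X0; X0 → TZ TX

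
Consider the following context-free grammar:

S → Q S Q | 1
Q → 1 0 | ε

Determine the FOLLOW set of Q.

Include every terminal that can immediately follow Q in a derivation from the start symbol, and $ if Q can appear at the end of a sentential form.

We compute FOLLOW(Q) using the standard algorithm.
FOLLOW(S) starts with {$}.
FIRST(Q) = {1, ε}
FIRST(S) = {1}
FOLLOW(Q) = {$, 1}
FOLLOW(S) = {$, 1}
Therefore, FOLLOW(Q) = {$, 1}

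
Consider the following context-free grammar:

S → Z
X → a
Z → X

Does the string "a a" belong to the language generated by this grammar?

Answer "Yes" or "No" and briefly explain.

No - no valid derivation exists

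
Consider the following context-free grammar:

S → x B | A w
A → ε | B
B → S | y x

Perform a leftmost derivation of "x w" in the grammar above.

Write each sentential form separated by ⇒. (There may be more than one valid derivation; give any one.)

S ⇒ x B ⇒ x S ⇒ x A w ⇒ x w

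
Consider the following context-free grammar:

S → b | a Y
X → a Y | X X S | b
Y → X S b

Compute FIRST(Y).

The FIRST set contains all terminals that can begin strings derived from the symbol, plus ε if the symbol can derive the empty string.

We compute FIRST(Y) using the standard algorithm.
FIRST(S) = {a, b}
FIRST(X) = {a, b}
FIRST(Y) = {a, b}
Therefore, FIRST(Y) = {a, b}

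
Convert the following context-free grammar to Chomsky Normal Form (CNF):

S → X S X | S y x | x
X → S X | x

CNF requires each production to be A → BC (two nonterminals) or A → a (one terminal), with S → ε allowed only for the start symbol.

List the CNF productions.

TY → y; TX → x; S → x; X → x; S → X X0; X0 → S X; S → S X1; X1 → TY TX; X → S X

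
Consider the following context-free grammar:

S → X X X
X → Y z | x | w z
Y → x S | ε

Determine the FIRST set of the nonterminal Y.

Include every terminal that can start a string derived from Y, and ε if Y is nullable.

We compute FIRST(Y) using the standard algorithm.
FIRST(S) = {w, x, z}
FIRST(X) = {w, x, z}
FIRST(Y) = {x, ε}
Therefore, FIRST(Y) = {x, ε}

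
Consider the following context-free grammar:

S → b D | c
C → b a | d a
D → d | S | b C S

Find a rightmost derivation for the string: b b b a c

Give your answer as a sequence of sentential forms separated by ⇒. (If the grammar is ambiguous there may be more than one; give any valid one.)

S ⇒ b D ⇒ b b C S ⇒ b b C c ⇒ b b b a c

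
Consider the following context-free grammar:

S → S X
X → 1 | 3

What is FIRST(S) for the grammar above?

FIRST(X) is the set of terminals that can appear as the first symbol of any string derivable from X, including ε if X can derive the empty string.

We compute FIRST(S) using the standard algorithm.
FIRST(S) = {}
FIRST(X) = {1, 3}
Therefore, FIRST(S) = {}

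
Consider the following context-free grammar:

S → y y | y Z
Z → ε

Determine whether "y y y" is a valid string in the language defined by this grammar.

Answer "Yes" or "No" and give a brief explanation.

No - no valid derivation exists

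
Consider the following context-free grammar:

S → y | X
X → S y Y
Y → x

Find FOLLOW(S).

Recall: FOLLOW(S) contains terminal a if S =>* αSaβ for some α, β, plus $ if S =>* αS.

We compute FOLLOW(S) using the standard algorithm.
FOLLOW(S) starts with {$}.
FIRST(S) = {y}
FIRST(X) = {y}
FIRST(Y) = {x}
FOLLOW(S) = {$, y}
FOLLOW(X) = {$, y}
FOLLOW(Y) = {$, y}
Therefore, FOLLOW(S) = {$, y}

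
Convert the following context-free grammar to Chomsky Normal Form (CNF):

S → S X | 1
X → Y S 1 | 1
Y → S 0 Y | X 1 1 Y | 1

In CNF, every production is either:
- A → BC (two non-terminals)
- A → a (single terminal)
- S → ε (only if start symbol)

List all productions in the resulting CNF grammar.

S → 1; T1 → 1; X → 1; T0 → 0; Y → 1; S → S X; X → Y X0; X0 → S T1; Y → S X1; X1 → T0 Y; Y → X X2; X2 → T1 X3; X3 → T1 Y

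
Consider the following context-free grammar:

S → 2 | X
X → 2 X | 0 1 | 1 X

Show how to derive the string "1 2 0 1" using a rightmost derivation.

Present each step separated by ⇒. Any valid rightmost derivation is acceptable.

S ⇒ X ⇒ 1 X ⇒ 1 2 X ⇒ 1 2 0 1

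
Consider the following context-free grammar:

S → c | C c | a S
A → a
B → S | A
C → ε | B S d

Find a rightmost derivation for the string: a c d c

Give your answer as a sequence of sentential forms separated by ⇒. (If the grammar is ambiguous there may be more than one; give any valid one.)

S ⇒ C c ⇒ B S d c ⇒ B c d c ⇒ A c d c ⇒ a c d c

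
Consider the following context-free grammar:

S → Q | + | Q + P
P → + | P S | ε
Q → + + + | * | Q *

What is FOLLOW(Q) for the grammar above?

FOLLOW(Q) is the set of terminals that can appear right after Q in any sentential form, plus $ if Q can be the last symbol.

We compute FOLLOW(Q) using the standard algorithm.
FOLLOW(S) starts with {$}.
FIRST(P) = {*, +, ε}
FIRST(Q) = {*, +}
FIRST(S) = {*, +}
FOLLOW(P) = {$, *, +}
FOLLOW(Q) = {$, *, +}
FOLLOW(S) = {$, *, +}
Therefore, FOLLOW(Q) = {$, *, +}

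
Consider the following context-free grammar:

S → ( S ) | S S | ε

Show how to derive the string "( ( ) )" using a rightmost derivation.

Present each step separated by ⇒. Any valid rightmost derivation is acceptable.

S ⇒ ( S ) ⇒ ( ( S ) ) ⇒ ( ( ) )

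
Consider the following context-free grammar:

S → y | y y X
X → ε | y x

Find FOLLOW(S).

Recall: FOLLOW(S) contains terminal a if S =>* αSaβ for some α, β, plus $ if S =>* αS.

We compute FOLLOW(S) using the standard algorithm.
FOLLOW(S) starts with {$}.
FIRST(S) = {y}
FIRST(X) = {y, ε}
FOLLOW(S) = {$}
FOLLOW(X) = {$}
Therefore, FOLLOW(S) = {$}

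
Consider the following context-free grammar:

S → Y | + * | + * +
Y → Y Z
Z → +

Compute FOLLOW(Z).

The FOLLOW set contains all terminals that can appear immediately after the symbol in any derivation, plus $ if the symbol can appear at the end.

We compute FOLLOW(Z) using the standard algorithm.
FOLLOW(S) starts with {$}.
FIRST(S) = {+}
FIRST(Y) = {}
FIRST(Z) = {+}
FOLLOW(S) = {$}
FOLLOW(Y) = {$, +}
FOLLOW(Z) = {$, +}
Therefore, FOLLOW(Z) = {$, +}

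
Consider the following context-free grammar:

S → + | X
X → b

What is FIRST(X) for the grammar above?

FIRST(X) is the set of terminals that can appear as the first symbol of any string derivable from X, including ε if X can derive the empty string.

We compute FIRST(X) using the standard algorithm.
FIRST(S) = {+, b}
FIRST(X) = {b}
Therefore, FIRST(X) = {b}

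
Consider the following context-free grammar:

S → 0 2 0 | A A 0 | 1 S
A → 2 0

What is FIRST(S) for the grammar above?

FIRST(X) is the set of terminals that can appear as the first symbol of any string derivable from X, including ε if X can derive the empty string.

We compute FIRST(S) using the standard algorithm.
FIRST(A) = {2}
FIRST(S) = {0, 1, 2}
Therefore, FIRST(S) = {0, 1, 2}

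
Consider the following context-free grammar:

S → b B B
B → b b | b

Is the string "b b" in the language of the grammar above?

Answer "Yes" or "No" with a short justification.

No - no valid derivation exists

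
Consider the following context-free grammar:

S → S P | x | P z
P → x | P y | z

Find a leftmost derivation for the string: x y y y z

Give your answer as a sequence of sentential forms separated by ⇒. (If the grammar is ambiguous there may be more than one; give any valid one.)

S ⇒ P z ⇒ P y z ⇒ P y y z ⇒ P y y y z ⇒ x y y y z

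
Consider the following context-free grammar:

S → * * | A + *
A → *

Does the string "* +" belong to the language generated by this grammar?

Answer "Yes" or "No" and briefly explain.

No - no valid derivation exists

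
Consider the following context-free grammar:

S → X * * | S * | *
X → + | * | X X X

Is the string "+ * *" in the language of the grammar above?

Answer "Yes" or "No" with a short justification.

Yes - a valid derivation exists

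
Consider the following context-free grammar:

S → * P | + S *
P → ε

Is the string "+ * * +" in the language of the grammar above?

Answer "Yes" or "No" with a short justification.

No - no valid derivation exists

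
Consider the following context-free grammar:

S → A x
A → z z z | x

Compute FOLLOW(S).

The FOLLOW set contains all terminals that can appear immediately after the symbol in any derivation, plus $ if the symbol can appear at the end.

We compute FOLLOW(S) using the standard algorithm.
FOLLOW(S) starts with {$}.
FIRST(A) = {x, z}
FIRST(S) = {x, z}
FOLLOW(A) = {x}
FOLLOW(S) = {$}
Therefore, FOLLOW(S) = {$}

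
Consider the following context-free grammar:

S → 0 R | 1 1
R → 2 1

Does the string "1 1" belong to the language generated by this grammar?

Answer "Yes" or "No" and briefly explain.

Yes - a valid derivation exists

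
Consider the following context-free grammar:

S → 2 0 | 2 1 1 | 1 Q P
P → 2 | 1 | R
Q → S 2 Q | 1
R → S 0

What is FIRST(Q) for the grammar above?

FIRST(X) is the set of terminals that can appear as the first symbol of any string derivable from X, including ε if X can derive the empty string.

We compute FIRST(Q) using the standard algorithm.
FIRST(P) = {1, 2}
FIRST(Q) = {1, 2}
FIRST(R) = {1, 2}
FIRST(S) = {1, 2}
Therefore, FIRST(Q) = {1, 2}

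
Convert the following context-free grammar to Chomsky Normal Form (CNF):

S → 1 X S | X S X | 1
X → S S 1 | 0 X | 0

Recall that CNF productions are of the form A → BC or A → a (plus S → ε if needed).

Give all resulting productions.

T1 → 1; S → 1; T0 → 0; X → 0; S → T1 X0; X0 → X S; S → X X1; X1 → S X; X → S X2; X2 → S T1; X → T0 X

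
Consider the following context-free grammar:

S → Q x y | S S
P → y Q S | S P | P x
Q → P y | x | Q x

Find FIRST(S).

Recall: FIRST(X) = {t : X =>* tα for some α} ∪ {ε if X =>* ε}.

We compute FIRST(S) using the standard algorithm.
FIRST(P) = {x, y}
FIRST(Q) = {x, y}
FIRST(S) = {x, y}
Therefore, FIRST(S) = {x, y}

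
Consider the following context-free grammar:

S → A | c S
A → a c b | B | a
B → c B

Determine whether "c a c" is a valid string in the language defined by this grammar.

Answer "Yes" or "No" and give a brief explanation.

No - no valid derivation exists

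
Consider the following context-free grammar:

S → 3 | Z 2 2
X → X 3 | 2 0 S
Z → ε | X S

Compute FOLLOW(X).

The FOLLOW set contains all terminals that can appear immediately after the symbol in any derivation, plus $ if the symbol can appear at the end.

We compute FOLLOW(X) using the standard algorithm.
FOLLOW(S) starts with {$}.
FIRST(S) = {2, 3}
FIRST(X) = {2}
FIRST(Z) = {2, ε}
FOLLOW(S) = {$, 2, 3}
FOLLOW(X) = {2, 3}
FOLLOW(Z) = {2}
Therefore, FOLLOW(X) = {2, 3}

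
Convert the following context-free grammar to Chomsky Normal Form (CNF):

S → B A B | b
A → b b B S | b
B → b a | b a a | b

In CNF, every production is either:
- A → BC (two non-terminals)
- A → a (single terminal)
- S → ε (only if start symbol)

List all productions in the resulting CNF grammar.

S → b; TB → b; A → b; TA → a; B → b; S → B X0; X0 → A B; A → TB X1; X1 → TB X2; X2 → B S; B → TB TA; B → TB X3; X3 → TA TA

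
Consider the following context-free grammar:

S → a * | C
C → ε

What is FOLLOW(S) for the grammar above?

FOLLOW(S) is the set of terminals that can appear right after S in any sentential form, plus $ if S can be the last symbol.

We compute FOLLOW(S) using the standard algorithm.
FOLLOW(S) starts with {$}.
FIRST(C) = {ε}
FIRST(S) = {a, ε}
FOLLOW(C) = {$}
FOLLOW(S) = {$}
Therefore, FOLLOW(S) = {$}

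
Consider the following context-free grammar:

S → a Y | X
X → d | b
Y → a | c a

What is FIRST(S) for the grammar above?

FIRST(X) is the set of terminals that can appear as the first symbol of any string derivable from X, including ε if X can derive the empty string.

We compute FIRST(S) using the standard algorithm.
FIRST(S) = {a, b, d}
FIRST(X) = {b, d}
FIRST(Y) = {a, c}
Therefore, FIRST(S) = {a, b, d}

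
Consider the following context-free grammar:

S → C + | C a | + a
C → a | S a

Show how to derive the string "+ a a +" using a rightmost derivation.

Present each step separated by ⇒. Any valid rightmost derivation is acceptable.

S ⇒ C + ⇒ S a + ⇒ + a a +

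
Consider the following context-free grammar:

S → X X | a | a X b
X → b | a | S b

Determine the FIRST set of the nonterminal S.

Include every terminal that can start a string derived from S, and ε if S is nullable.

We compute FIRST(S) using the standard algorithm.
FIRST(S) = {a, b}
FIRST(X) = {a, b}
Therefore, FIRST(S) = {a, b}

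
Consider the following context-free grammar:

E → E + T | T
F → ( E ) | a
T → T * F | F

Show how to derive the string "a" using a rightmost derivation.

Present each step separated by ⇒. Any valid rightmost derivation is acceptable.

E ⇒ T ⇒ F ⇒ a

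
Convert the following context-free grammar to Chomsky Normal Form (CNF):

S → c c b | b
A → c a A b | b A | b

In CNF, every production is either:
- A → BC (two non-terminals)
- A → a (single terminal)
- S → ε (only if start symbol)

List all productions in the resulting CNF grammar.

TC → c; TB → b; S → b; TA → a; A → b; S → TC X0; X0 → TC TB; A → TC X1; X1 → TA X2; X2 → A TB; A → TB A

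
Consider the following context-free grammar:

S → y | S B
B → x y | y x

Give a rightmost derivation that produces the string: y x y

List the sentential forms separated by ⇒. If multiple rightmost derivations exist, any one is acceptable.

S ⇒ S B ⇒ S x y ⇒ y x y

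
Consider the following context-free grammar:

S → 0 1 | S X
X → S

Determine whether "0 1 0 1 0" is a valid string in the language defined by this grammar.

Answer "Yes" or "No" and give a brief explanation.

No - no valid derivation exists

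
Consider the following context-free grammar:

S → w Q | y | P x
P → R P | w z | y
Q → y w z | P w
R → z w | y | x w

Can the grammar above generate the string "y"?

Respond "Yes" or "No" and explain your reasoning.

Yes - a valid derivation exists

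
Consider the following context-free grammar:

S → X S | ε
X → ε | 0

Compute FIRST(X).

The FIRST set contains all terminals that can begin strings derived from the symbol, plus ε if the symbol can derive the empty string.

We compute FIRST(X) using the standard algorithm.
FIRST(S) = {0, ε}
FIRST(X) = {0, ε}
Therefore, FIRST(X) = {0, ε}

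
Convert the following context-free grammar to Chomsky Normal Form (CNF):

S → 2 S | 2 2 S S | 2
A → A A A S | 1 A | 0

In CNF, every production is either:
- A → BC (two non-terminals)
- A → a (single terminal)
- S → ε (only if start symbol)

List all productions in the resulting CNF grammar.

T2 → 2; S → 2; T1 → 1; A → 0; S → T2 S; S → T2 X0; X0 → T2 X1; X1 → S S; A → A X2; X2 → A X3; X3 → A S; A → T1 A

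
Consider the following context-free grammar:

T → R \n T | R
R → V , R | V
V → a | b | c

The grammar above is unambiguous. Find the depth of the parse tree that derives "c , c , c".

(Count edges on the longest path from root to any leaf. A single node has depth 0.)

5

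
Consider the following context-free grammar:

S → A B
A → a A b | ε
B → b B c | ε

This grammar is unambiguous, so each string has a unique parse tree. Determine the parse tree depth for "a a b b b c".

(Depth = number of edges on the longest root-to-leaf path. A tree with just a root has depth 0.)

4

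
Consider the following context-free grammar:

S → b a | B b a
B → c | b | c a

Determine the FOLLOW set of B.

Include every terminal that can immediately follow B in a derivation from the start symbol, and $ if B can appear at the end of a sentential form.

We compute FOLLOW(B) using the standard algorithm.
FOLLOW(S) starts with {$}.
FIRST(B) = {b, c}
FIRST(S) = {b, c}
FOLLOW(B) = {b}
FOLLOW(S) = {$}
Therefore, FOLLOW(B) = {b}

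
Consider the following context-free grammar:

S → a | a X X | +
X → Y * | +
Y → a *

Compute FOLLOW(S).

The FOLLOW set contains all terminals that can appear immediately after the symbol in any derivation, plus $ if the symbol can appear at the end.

We compute FOLLOW(S) using the standard algorithm.
FOLLOW(S) starts with {$}.
FIRST(S) = {+, a}
FIRST(X) = {+, a}
FIRST(Y) = {a}
FOLLOW(S) = {$}
FOLLOW(X) = {$, +, a}
FOLLOW(Y) = {*}
Therefore, FOLLOW(S) = {$}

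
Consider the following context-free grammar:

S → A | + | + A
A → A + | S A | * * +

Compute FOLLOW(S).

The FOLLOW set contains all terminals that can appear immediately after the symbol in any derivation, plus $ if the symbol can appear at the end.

We compute FOLLOW(S) using the standard algorithm.
FOLLOW(S) starts with {$}.
FIRST(A) = {*, +}
FIRST(S) = {*, +}
FOLLOW(A) = {$, *, +}
FOLLOW(S) = {$, *, +}
Therefore, FOLLOW(S) = {$, *, +}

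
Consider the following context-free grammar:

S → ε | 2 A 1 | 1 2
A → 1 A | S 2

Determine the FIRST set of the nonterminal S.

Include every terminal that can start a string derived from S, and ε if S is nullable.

We compute FIRST(S) using the standard algorithm.
FIRST(A) = {1, 2}
FIRST(S) = {1, 2, ε}
Therefore, FIRST(S) = {1, 2, ε}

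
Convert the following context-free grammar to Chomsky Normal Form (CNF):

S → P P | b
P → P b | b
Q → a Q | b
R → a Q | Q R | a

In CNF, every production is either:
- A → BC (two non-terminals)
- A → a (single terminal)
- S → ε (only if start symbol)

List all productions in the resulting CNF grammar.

S → b; TB → b; P → b; TA → a; Q → b; R → a; S → P P; P → P TB; Q → TA Q; R → TA Q; R → Q R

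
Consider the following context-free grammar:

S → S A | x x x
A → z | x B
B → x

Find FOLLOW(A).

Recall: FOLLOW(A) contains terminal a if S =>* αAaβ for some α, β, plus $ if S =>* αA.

We compute FOLLOW(A) using the standard algorithm.
FOLLOW(S) starts with {$}.
FIRST(A) = {x, z}
FIRST(B) = {x}
FIRST(S) = {x}
FOLLOW(A) = {$, x, z}
FOLLOW(B) = {$, x, z}
FOLLOW(S) = {$, x, z}
Therefore, FOLLOW(A) = {$, x, z}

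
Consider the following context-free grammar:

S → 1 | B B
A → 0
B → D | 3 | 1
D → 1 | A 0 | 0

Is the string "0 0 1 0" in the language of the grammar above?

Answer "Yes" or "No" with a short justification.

No - no valid derivation exists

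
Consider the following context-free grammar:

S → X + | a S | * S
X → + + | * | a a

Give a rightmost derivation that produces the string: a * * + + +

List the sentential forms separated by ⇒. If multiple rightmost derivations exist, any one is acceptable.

S ⇒ a S ⇒ a * S ⇒ a * * S ⇒ a * * X + ⇒ a * * + + +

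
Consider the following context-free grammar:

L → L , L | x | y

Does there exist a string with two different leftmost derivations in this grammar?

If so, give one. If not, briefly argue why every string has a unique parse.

Yes - the string 'y , x , y , y , y' has two distinct leftmost derivations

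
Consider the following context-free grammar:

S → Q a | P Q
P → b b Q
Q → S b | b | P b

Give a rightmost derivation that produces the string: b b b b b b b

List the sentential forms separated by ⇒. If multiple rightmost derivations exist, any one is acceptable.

S ⇒ P Q ⇒ P b ⇒ b b Q b ⇒ b b P b b ⇒ b b b b Q b b ⇒ b b b b b b b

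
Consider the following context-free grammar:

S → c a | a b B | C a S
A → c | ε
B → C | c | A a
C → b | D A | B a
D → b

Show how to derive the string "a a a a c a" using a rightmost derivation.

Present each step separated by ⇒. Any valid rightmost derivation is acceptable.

S ⇒ C a S ⇒ C a c a ⇒ B a a c a ⇒ C a a c a ⇒ B a a a c a ⇒ A a a a a c a ⇒ a a a a c a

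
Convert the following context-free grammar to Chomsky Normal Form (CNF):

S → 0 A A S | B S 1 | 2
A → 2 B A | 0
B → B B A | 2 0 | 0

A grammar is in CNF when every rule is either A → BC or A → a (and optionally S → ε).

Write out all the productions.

T0 → 0; T1 → 1; S → 2; T2 → 2; A → 0; B → 0; S → T0 X0; X0 → A X1; X1 → A S; S → B X2; X2 → S T1; A → T2 X3; X3 → B A; B → B X4; X4 → B A; B → T2 T0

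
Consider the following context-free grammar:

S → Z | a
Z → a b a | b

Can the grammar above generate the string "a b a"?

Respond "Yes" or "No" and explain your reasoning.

Yes - a valid derivation exists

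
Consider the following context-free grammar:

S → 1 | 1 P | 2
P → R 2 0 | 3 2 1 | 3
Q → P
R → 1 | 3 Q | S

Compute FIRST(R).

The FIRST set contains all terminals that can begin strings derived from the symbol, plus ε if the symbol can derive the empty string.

We compute FIRST(R) using the standard algorithm.
FIRST(P) = {1, 2, 3}
FIRST(Q) = {1, 2, 3}
FIRST(R) = {1, 2, 3}
FIRST(S) = {1, 2}
Therefore, FIRST(R) = {1, 2, 3}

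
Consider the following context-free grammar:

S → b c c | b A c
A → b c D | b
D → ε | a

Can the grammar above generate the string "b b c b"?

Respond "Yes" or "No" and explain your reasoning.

No - no valid derivation exists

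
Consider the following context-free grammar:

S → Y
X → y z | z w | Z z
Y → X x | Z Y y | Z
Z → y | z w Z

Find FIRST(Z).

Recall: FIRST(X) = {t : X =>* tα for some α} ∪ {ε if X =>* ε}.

We compute FIRST(Z) using the standard algorithm.
FIRST(S) = {y, z}
FIRST(X) = {y, z}
FIRST(Y) = {y, z}
FIRST(Z) = {y, z}
Therefore, FIRST(Z) = {y, z}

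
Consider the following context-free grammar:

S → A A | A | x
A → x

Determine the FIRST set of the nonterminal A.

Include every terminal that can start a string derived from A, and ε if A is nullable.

We compute FIRST(A) using the standard algorithm.
FIRST(A) = {x}
FIRST(S) = {x}
Therefore, FIRST(A) = {x}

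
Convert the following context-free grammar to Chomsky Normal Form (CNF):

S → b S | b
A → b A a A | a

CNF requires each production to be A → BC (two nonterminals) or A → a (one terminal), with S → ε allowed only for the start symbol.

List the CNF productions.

TB → b; S → b; TA → a; A → a; S → TB S; A → TB X0; X0 → A X1; X1 → TA A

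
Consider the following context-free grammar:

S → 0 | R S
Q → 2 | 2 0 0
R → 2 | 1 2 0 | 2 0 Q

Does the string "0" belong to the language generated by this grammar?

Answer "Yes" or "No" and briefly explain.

Yes - a valid derivation exists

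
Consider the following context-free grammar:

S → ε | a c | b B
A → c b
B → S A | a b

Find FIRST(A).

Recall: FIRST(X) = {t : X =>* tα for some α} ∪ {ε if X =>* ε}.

We compute FIRST(A) using the standard algorithm.
FIRST(A) = {c}
FIRST(B) = {a, b, c}
FIRST(S) = {a, b, ε}
Therefore, FIRST(A) = {c}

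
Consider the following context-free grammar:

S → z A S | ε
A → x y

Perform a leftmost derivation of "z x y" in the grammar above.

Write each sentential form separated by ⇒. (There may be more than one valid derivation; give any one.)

S ⇒ z A S ⇒ z x y S ⇒ z x y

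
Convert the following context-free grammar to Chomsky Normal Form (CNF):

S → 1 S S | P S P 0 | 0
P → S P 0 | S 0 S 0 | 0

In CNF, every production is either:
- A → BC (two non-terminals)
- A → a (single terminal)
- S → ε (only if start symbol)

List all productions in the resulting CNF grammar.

T1 → 1; T0 → 0; S → 0; P → 0; S → T1 X0; X0 → S S; S → P X1; X1 → S X2; X2 → P T0; P → S X3; X3 → P T0; P → S X4; X4 → T0 X5; X5 → S T0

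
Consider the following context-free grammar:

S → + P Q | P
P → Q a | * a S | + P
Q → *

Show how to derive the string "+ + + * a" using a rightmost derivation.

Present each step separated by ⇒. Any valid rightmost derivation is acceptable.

S ⇒ P ⇒ + P ⇒ + + P ⇒ + + + P ⇒ + + + Q a ⇒ + + + * a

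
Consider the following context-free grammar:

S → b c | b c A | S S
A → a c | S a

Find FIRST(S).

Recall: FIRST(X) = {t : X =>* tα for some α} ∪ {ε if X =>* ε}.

We compute FIRST(S) using the standard algorithm.
FIRST(A) = {a, b}
FIRST(S) = {b}
Therefore, FIRST(S) = {b}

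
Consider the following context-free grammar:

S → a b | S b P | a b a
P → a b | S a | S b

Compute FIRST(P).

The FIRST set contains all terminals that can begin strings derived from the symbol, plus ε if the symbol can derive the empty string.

We compute FIRST(P) using the standard algorithm.
FIRST(P) = {a}
FIRST(S) = {a}
Therefore, FIRST(P) = {a}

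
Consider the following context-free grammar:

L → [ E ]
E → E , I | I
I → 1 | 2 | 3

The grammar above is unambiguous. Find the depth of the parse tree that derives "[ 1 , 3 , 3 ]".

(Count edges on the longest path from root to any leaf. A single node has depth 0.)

5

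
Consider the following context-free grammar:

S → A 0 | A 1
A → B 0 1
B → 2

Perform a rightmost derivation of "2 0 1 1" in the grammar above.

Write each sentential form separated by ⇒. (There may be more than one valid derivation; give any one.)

S ⇒ A 1 ⇒ B 0 1 1 ⇒ 2 0 1 1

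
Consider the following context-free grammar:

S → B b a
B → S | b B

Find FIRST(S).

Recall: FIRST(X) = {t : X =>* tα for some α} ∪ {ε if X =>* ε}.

We compute FIRST(S) using the standard algorithm.
FIRST(B) = {b}
FIRST(S) = {b}
Therefore, FIRST(S) = {b}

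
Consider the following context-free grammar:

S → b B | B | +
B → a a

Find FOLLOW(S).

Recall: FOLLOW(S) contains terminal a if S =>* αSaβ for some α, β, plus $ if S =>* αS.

We compute FOLLOW(S) using the standard algorithm.
FOLLOW(S) starts with {$}.
FIRST(B) = {a}
FIRST(S) = {+, a, b}
FOLLOW(B) = {$}
FOLLOW(S) = {$}
Therefore, FOLLOW(S) = {$}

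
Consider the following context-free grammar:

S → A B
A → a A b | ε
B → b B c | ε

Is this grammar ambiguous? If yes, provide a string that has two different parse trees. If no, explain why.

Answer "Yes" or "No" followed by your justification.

No - the grammar is unambiguous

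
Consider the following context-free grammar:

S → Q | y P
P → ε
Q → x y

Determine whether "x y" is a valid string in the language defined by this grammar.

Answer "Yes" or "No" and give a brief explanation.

Yes - a valid derivation exists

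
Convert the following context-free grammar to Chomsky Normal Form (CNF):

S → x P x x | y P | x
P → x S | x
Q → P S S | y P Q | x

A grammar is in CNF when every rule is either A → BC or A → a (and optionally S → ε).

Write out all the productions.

TX → x; TY → y; S → x; P → x; Q → x; S → TX X0; X0 → P X1; X1 → TX TX; S → TY P; P → TX S; Q → P X2; X2 → S S; Q → TY X3; X3 → P Q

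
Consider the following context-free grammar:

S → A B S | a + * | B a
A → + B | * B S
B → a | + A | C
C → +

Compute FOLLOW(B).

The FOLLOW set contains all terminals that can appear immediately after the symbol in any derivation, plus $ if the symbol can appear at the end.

We compute FOLLOW(B) using the standard algorithm.
FOLLOW(S) starts with {$}.
FIRST(A) = {*, +}
FIRST(B) = {+, a}
FIRST(C) = {+}
FIRST(S) = {*, +, a}
FOLLOW(A) = {*, +, a}
FOLLOW(B) = {*, +, a}
FOLLOW(C) = {*, +, a}
FOLLOW(S) = {$, *, +, a}
Therefore, FOLLOW(B) = {*, +, a}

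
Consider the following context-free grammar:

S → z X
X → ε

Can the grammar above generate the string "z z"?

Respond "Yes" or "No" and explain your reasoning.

No - no valid derivation exists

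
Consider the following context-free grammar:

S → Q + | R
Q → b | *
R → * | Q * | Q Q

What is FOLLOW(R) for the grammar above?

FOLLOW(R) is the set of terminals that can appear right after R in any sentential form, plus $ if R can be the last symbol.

We compute FOLLOW(R) using the standard algorithm.
FOLLOW(S) starts with {$}.
FIRST(Q) = {*, b}
FIRST(R) = {*, b}
FIRST(S) = {*, b}
FOLLOW(Q) = {$, *, +, b}
FOLLOW(R) = {$}
FOLLOW(S) = {$}
Therefore, FOLLOW(R) = {$}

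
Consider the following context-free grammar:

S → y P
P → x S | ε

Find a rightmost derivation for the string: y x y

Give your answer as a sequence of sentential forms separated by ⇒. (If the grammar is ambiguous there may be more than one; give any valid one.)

S ⇒ y P ⇒ y x S ⇒ y x y P ⇒ y x y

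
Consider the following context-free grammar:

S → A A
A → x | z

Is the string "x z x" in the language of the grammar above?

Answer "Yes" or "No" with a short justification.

No - no valid derivation exists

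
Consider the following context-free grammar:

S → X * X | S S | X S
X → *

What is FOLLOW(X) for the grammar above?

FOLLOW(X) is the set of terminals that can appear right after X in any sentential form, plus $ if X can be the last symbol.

We compute FOLLOW(X) using the standard algorithm.
FOLLOW(S) starts with {$}.
FIRST(S) = {*}
FIRST(X) = {*}
FOLLOW(S) = {$, *}
FOLLOW(X) = {$, *}
Therefore, FOLLOW(X) = {$, *}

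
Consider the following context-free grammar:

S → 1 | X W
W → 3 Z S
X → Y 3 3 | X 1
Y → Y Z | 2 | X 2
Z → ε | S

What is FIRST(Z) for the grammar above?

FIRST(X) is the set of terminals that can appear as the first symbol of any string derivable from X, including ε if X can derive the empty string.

We compute FIRST(Z) using the standard algorithm.
FIRST(S) = {1, 2}
FIRST(W) = {3}
FIRST(X) = {2}
FIRST(Y) = {2}
FIRST(Z) = {1, 2, ε}
Therefore, FIRST(Z) = {1, 2, ε}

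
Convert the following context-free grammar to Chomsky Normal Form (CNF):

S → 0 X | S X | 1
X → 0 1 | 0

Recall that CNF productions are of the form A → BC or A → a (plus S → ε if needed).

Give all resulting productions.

T0 → 0; S → 1; T1 → 1; X → 0; S → T0 X; S → S X; X → T0 T1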